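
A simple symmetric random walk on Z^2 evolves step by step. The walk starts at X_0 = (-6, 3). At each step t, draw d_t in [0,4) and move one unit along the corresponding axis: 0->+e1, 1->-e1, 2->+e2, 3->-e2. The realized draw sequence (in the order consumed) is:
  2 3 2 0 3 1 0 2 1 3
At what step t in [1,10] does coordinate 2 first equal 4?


1

t=0: X=(-6, 3), d=2 → +e2, X_1=(-6, 4)
t=1: X=(-6, 4), d=3 → -e2, X_2=(-6, 3)
t=2: X=(-6, 3), d=2 → +e2, X_3=(-6, 4)
t=3: X=(-6, 4), d=0 → +e1, X_4=(-5, 4)
t=4: X=(-5, 4), d=3 → -e2, X_5=(-5, 3)
t=5: X=(-5, 3), d=1 → -e1, X_6=(-6, 3)
t=6: X=(-6, 3), d=0 → +e1, X_7=(-5, 3)
t=7: X=(-5, 3), d=2 → +e2, X_8=(-5, 4)
t=8: X=(-5, 4), d=1 → -e1, X_9=(-6, 4)
t=9: X=(-6, 4), d=3 → -e2, X_10=(-6, 3)


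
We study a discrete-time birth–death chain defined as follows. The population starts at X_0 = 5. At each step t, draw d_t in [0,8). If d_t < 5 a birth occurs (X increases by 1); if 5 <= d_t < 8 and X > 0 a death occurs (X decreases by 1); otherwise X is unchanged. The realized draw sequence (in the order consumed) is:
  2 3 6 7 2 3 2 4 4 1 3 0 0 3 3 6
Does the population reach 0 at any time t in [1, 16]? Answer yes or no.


t=0: X=5, d=2 → birth, X_1=6
t=1: X=6, d=3 → birth, X_2=7
t=2: X=7, d=6 → death, X_3=6
t=3: X=6, d=7 → death, X_4=5
t=4: X=5, d=2 → birth, X_5=6
t=5: X=6, d=3 → birth, X_6=7
t=6: X=7, d=2 → birth, X_7=8
t=7: X=8, d=4 → birth, X_8=9
t=8: X=9, d=4 → birth, X_9=10
t=9: X=10, d=1 → birth, X_10=11
t=10: X=11, d=3 → birth, X_11=12
t=11: X=12, d=0 → birth, X_12=13
t=12: X=13, d=0 → birth, X_13=14
t=13: X=14, d=3 → birth, X_14=15
t=14: X=15, d=3 → birth, X_15=16
t=15: X=16, d=6 → death, X_16=15

no


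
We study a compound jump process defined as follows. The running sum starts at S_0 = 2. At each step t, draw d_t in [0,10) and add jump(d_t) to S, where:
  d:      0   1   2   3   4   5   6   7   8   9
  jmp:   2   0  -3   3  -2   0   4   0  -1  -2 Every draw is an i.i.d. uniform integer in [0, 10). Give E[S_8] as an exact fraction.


14/5

Outcome values over d=0..9: [2, 0, -3, 3, -2, 0, 4, 0, -1, -2]
Σy = 1, Σy² = 47, M = 10
μ = 1/10 = 1/10,  σ² = 47/10 − (1/10)² = 469/100
E[S_8] = 2 + 8·(1/10) = 14/5


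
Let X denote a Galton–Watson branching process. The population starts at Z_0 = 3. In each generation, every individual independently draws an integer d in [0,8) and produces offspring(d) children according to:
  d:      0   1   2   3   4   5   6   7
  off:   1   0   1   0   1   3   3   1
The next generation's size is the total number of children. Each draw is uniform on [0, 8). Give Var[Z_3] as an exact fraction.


Outcome values over d=0..7: [1, 0, 1, 0, 1, 3, 3, 1]
Σy = 10, Σy² = 22, M = 8
μ = 10/8 = 5/4,  σ² = 22/8 − (5/4)² = 19/16
V_0 = 0, E_0 = 3
V_1 = 19/16·E_0 + (5/4)²·V_0 = 57/16;  E_1 = 15/4
V_2 = 19/16·E_1 + (5/4)²·V_1 = 2565/256;  E_2 = 75/16
V_3 = 19/16·E_2 + (5/4)²·V_2 = 86925/4096;  E_3 = 375/64

86925/4096


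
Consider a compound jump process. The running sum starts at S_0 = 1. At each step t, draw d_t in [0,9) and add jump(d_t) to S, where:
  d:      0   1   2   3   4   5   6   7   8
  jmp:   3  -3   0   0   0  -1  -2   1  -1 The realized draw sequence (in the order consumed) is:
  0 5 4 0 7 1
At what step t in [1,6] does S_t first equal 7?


t=0: S=1, d=0, jump=3, S_1=4
t=1: S=4, d=5, jump=-1, S_2=3
t=2: S=3, d=4, jump=0, S_3=3
t=3: S=3, d=0, jump=3, S_4=6
t=4: S=6, d=7, jump=1, S_5=7
t=5: S=7, d=1, jump=-3, S_6=4

5


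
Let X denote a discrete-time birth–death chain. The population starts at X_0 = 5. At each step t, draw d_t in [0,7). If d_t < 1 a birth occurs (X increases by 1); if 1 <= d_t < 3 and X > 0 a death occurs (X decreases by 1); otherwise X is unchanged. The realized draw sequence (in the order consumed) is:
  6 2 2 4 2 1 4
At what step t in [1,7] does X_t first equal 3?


3

t=0: X=5, d=6 → hold, X_1=5
t=1: X=5, d=2 → death, X_2=4
t=2: X=4, d=2 → death, X_3=3
t=3: X=3, d=4 → hold, X_4=3
t=4: X=3, d=2 → death, X_5=2
t=5: X=2, d=1 → death, X_6=1
t=6: X=1, d=4 → hold, X_7=1


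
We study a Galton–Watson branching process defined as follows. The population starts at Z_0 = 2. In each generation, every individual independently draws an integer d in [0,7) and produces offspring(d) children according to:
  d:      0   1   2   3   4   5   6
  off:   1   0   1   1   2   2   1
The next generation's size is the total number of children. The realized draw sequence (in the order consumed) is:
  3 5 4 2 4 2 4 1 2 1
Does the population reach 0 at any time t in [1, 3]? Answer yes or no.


no

gen 0: Z_0=2, draws=[3, 5], offspring=[1, 2], Z_1=3
gen 1: Z_1=3, draws=[4, 2, 4], offspring=[2, 1, 2], Z_2=5
gen 2: Z_2=5, draws=[2, 4, 1, 2, 1], offspring=[1, 2, 0, 1, 0], Z_3=4


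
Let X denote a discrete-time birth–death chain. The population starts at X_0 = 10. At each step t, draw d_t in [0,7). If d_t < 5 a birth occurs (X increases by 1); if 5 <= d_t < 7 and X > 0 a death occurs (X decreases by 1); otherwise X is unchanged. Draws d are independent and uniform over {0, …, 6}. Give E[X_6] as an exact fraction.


X can drop by at most 1 per step and X_0 = 10 > T = 6, so X_t >= 10 − t >= 4 > 0 for every t <= 6: the floor at 0 (the 'and X > 0' condition) never binds. Hence X_6 = X_0 + Σ_{t<6} Y_t with i.i.d. increments Y_t = y(d_t) ∈ {+1, −1, 0}.
Outcome values over d=0..6: [1, 1, 1, 1, 1, -1, -1]
Σy = 3, Σy² = 7, M = 7
μ = 3/7 = 3/7,  σ² = 7/7 − (3/7)² = 40/49
E[X_6] = 10 + 6·(3/7) = 88/7

88/7


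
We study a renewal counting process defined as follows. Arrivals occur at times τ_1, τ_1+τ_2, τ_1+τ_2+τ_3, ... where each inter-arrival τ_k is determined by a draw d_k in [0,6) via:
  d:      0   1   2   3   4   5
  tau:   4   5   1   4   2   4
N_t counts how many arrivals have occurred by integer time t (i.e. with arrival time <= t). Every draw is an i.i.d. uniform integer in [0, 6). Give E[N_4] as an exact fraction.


1249/1296

Inter-arrival values over d=0..5: [4, 5, 1, 4, 2, 4]
Each d has probability 1/6, so the pmf of τ is: f(1) = 1/6, f(2) = 1/6, f(4) = 1/2, f(5) = 1/6
Renewal equation for m(n) = E[N_n]: condition on τ_1 = k (if k <= n, one arrival plus a fresh copy on the remaining n−k steps): m(n) = F(n) + Σ_{k<=n} f(k)·m(n−k), where F(n) = P(τ <= n) and m(0) = 0
m(1) = F(1) = 1/6
m(2) = F(2) + f(1)·m(1) = 1/3 + 1/6·1/6 = 13/36
m(3) = F(3) + f(1)·m(2) + f(2)·m(1) = 1/3 + 1/6·13/36 + 1/6·1/6 = 91/216
m(4) = F(4) + f(1)·m(3) + f(2)·m(2) = 5/6 + 1/6·91/216 + 1/6·13/36 = 1249/1296
E[N_4] = m(4) = 1249/1296


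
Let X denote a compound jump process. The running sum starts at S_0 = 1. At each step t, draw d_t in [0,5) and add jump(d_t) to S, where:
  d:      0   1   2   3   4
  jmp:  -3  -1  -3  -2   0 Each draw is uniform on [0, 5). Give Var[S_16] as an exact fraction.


544/25

Outcome values over d=0..4: [-3, -1, -3, -2, 0]
Σy = -9, Σy² = 23, M = 5
μ = -9/5 = -9/5,  σ² = 23/5 − (-9/5)² = 34/25
Independent increments: Var[S_16] = 16·σ² = 16·(34/25) = 544/25


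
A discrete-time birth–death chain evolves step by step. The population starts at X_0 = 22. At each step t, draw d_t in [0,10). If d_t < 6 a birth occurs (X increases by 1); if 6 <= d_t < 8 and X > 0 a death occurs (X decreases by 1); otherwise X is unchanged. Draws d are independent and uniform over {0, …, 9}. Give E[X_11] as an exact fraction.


X can drop by at most 1 per step and X_0 = 22 > T = 11, so X_t >= 22 − t >= 11 > 0 for every t <= 11: the floor at 0 (the 'and X > 0' condition) never binds. Hence X_11 = X_0 + Σ_{t<11} Y_t with i.i.d. increments Y_t = y(d_t) ∈ {+1, −1, 0}.
Outcome values over d=0..9: [1, 1, 1, 1, 1, 1, -1, -1, 0, 0]
Σy = 4, Σy² = 8, M = 10
μ = 4/10 = 2/5,  σ² = 8/10 − (2/5)² = 16/25
E[X_11] = 22 + 11·(2/5) = 132/5

132/5


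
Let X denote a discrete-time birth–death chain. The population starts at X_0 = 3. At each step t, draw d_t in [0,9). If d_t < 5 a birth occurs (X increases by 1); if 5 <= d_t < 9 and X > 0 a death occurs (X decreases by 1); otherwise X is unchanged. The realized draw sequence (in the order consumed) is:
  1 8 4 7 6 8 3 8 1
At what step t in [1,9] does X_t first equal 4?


t=0: X=3, d=1 → birth, X_1=4
t=1: X=4, d=8 → death, X_2=3
t=2: X=3, d=4 → birth, X_3=4
t=3: X=4, d=7 → death, X_4=3
t=4: X=3, d=6 → death, X_5=2
t=5: X=2, d=8 → death, X_6=1
t=6: X=1, d=3 → birth, X_7=2
t=7: X=2, d=8 → death, X_8=1
t=8: X=1, d=1 → birth, X_9=2

1


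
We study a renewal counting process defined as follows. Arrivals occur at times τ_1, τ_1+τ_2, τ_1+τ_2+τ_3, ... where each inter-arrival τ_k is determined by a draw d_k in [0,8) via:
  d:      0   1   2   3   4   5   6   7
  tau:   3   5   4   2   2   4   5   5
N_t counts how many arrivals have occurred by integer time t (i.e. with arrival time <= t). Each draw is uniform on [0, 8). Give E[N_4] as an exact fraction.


11/16

Inter-arrival values over d=0..7: [3, 5, 4, 2, 2, 4, 5, 5]
Each d has probability 1/8, so the pmf of τ is: f(2) = 1/4, f(3) = 1/8, f(4) = 1/4, f(5) = 3/8
Renewal equation for m(n) = E[N_n]: condition on τ_1 = k (if k <= n, one arrival plus a fresh copy on the remaining n−k steps): m(n) = F(n) + Σ_{k<=n} f(k)·m(n−k), where F(n) = P(τ <= n) and m(0) = 0
m(1) = F(1) = 0
m(2) = F(2) = 1/4
m(3) = F(3) = 3/8
m(4) = F(4) + f(2)·m(2) = 5/8 + 1/4·1/4 = 11/16
E[N_4] = m(4) = 11/16


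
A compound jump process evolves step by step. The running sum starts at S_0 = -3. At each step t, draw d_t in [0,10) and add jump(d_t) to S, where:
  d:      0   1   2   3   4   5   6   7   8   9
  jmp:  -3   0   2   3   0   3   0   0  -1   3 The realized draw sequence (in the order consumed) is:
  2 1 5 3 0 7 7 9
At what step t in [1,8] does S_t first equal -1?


t=0: S=-3, d=2, jump=2, S_1=-1
t=1: S=-1, d=1, jump=0, S_2=-1
t=2: S=-1, d=5, jump=3, S_3=2
t=3: S=2, d=3, jump=3, S_4=5
t=4: S=5, d=0, jump=-3, S_5=2
t=5: S=2, d=7, jump=0, S_6=2
t=6: S=2, d=7, jump=0, S_7=2
t=7: S=2, d=9, jump=3, S_8=5

1


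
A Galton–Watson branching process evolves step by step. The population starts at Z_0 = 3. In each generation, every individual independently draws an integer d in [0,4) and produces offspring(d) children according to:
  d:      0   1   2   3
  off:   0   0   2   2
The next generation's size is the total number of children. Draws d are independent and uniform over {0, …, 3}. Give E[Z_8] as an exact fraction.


3

Outcome values over d=0..3: [0, 0, 2, 2]
Σy = 4, Σy² = 8, M = 4
μ = 4/4 = 1,  σ² = 8/4 − (1)² = 1
E[Z_0] = 3
E[Z_1] = 1·E[Z_0] = 3
E[Z_2] = 1·E[Z_1] = 3
E[Z_3] = 1·E[Z_2] = 3
E[Z_4] = 1·E[Z_3] = 3
E[Z_5] = 1·E[Z_4] = 3
E[Z_6] = 1·E[Z_5] = 3
E[Z_7] = 1·E[Z_6] = 3
E[Z_8] = 1·E[Z_7] = 3


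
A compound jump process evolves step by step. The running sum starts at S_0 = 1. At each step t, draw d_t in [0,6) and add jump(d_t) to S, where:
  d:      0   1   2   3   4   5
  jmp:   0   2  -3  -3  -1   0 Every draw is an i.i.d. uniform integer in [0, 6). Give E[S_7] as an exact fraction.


Outcome values over d=0..5: [0, 2, -3, -3, -1, 0]
Σy = -5, Σy² = 23, M = 6
μ = -5/6 = -5/6,  σ² = 23/6 − (-5/6)² = 113/36
E[S_7] = 1 + 7·(-5/6) = -29/6

-29/6


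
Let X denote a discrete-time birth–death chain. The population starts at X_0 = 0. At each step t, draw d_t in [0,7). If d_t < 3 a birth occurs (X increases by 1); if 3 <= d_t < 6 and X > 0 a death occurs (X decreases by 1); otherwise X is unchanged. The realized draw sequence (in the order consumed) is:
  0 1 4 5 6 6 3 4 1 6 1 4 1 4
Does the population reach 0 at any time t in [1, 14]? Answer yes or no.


yes

t=0: X=0, d=0 → birth, X_1=1
t=1: X=1, d=1 → birth, X_2=2
t=2: X=2, d=4 → death, X_3=1
t=3: X=1, d=5 → death, X_4=0
t=4: X=0, d=6 → hold, X_5=0
t=5: X=0, d=6 → hold, X_6=0
t=6: X=0, d=3 → hold, X_7=0
t=7: X=0, d=4 → hold, X_8=0
t=8: X=0, d=1 → birth, X_9=1
t=9: X=1, d=6 → hold, X_10=1
t=10: X=1, d=1 → birth, X_11=2
t=11: X=2, d=4 → death, X_12=1
t=12: X=1, d=1 → birth, X_13=2
t=13: X=2, d=4 → death, X_14=1


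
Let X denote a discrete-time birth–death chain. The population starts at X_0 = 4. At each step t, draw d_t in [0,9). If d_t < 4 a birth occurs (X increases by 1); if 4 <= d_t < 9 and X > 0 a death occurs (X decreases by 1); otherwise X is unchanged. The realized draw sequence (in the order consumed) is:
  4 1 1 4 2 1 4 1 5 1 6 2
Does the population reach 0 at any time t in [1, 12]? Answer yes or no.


t=0: X=4, d=4 → death, X_1=3
t=1: X=3, d=1 → birth, X_2=4
t=2: X=4, d=1 → birth, X_3=5
t=3: X=5, d=4 → death, X_4=4
t=4: X=4, d=2 → birth, X_5=5
t=5: X=5, d=1 → birth, X_6=6
t=6: X=6, d=4 → death, X_7=5
t=7: X=5, d=1 → birth, X_8=6
t=8: X=6, d=5 → death, X_9=5
t=9: X=5, d=1 → birth, X_10=6
t=10: X=6, d=6 → death, X_11=5
t=11: X=5, d=2 → birth, X_12=6

no


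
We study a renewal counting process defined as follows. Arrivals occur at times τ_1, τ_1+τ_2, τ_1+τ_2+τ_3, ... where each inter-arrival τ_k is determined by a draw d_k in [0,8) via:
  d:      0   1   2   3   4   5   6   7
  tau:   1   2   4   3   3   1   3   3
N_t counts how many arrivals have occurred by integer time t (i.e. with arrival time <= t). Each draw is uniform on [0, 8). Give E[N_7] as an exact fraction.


Inter-arrival values over d=0..7: [1, 2, 4, 3, 3, 1, 3, 3]
Each d has probability 1/8, so the pmf of τ is: f(1) = 1/4, f(2) = 1/8, f(3) = 1/2, f(4) = 1/8
Renewal equation for m(n) = E[N_n]: condition on τ_1 = k (if k <= n, one arrival plus a fresh copy on the remaining n−k steps): m(n) = F(n) + Σ_{k<=n} f(k)·m(n−k), where F(n) = P(τ <= n) and m(0) = 0
m(1) = F(1) = 1/4
m(2) = F(2) + f(1)·m(1) = 3/8 + 1/4·1/4 = 7/16
m(3) = F(3) + f(1)·m(2) + f(2)·m(1) = 7/8 + 1/4·7/16 + 1/8·1/4 = 65/64
m(4) = F(4) + f(1)·m(3) + f(2)·m(2) + f(3)·m(1) = 1 + 1/4·65/64 + 1/8·7/16 + 1/2·1/4 = 367/256
m(5) = F(5) + f(1)·m(4) + f(2)·m(3) + f(3)·m(2) + f(4)·m(1) = 1 + 1/4·367/256 + 1/8·65/64 + 1/2·7/16 + 1/8·1/4 = 1777/1024
m(6) = F(6) + f(1)·m(5) + f(2)·m(4) + f(3)·m(3) + f(4)·m(2) = 1 + 1/4·1777/1024 + 1/8·367/256 + 1/2·65/64 + 1/8·7/16 = 8911/4096
m(7) = F(7) + f(1)·m(6) + f(2)·m(5) + f(3)·m(4) + f(4)·m(3) = 1 + 1/4·8911/4096 + 1/8·1777/1024 + 1/2·367/256 + 1/8·65/64 = 42673/16384
E[N_7] = m(7) = 42673/16384

42673/16384


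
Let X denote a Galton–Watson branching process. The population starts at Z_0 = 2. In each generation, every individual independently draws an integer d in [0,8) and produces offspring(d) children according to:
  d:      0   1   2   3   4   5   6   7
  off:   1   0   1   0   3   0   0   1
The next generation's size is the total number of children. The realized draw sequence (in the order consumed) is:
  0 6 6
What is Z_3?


gen 0: Z_0=2, draws=[0, 6], offspring=[1, 0], Z_1=1
gen 1: Z_1=1, draws=[6], offspring=[0], Z_2=0
gen 2: Z_2=0, draws=[], offspring=[], Z_3=0

0


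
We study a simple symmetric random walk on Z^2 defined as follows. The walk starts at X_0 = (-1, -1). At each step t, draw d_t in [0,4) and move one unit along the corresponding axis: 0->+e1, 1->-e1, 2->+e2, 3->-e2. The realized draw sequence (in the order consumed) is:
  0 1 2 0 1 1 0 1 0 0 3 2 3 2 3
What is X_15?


t=0: X=(-1, -1), d=0 → +e1, X_1=(0, -1)
t=1: X=(0, -1), d=1 → -e1, X_2=(-1, -1)
t=2: X=(-1, -1), d=2 → +e2, X_3=(-1, 0)
t=3: X=(-1, 0), d=0 → +e1, X_4=(0, 0)
t=4: X=(0, 0), d=1 → -e1, X_5=(-1, 0)
t=5: X=(-1, 0), d=1 → -e1, X_6=(-2, 0)
t=6: X=(-2, 0), d=0 → +e1, X_7=(-1, 0)
t=7: X=(-1, 0), d=1 → -e1, X_8=(-2, 0)
t=8: X=(-2, 0), d=0 → +e1, X_9=(-1, 0)
t=9: X=(-1, 0), d=0 → +e1, X_10=(0, 0)
t=10: X=(0, 0), d=3 → -e2, X_11=(0, -1)
t=11: X=(0, -1), d=2 → +e2, X_12=(0, 0)
t=12: X=(0, 0), d=3 → -e2, X_13=(0, -1)
t=13: X=(0, -1), d=2 → +e2, X_14=(0, 0)
t=14: X=(0, 0), d=3 → -e2, X_15=(0, -1)

(0, -1)


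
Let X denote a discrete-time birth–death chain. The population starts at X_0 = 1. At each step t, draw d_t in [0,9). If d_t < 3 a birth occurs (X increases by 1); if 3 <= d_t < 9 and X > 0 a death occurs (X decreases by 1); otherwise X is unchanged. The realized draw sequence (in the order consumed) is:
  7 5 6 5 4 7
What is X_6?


0

t=0: X=1, d=7 → death, X_1=0
t=1: X=0, d=5 → hold, X_2=0
t=2: X=0, d=6 → hold, X_3=0
t=3: X=0, d=5 → hold, X_4=0
t=4: X=0, d=4 → hold, X_5=0
t=5: X=0, d=7 → hold, X_6=0


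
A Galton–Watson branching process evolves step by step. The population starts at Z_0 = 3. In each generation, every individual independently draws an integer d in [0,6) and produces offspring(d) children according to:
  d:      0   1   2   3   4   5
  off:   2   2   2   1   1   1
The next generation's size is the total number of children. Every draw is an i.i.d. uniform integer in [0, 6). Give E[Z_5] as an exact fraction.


729/32

Outcome values over d=0..5: [2, 2, 2, 1, 1, 1]
Σy = 9, Σy² = 15, M = 6
μ = 9/6 = 3/2,  σ² = 15/6 − (3/2)² = 1/4
E[Z_0] = 3
E[Z_1] = 3/2·E[Z_0] = 9/2
E[Z_2] = 3/2·E[Z_1] = 27/4
E[Z_3] = 3/2·E[Z_2] = 81/8
E[Z_4] = 3/2·E[Z_3] = 243/16
E[Z_5] = 3/2·E[Z_4] = 729/32


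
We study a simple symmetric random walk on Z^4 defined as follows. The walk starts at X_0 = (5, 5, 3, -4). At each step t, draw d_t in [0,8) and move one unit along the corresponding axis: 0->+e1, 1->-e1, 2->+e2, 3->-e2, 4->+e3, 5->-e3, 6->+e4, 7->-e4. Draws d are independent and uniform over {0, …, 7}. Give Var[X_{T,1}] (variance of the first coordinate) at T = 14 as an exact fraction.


7/2

Outcome values over d=0..7: [1, -1, 0, 0, 0, 0, 0, 0]
Σy = 0, Σy² = 2, M = 8
μ = 0/8 = 0,  σ² = 2/8 − (0)² = 1/4
Independent increments: Var[X_14] = 14·σ² = 14·(1/4) = 7/2


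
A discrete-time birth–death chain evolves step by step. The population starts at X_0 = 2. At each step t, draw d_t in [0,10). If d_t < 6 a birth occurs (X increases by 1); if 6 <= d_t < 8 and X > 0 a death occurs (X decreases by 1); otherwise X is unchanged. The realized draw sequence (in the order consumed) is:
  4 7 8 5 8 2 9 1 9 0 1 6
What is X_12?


t=0: X=2, d=4 → birth, X_1=3
t=1: X=3, d=7 → death, X_2=2
t=2: X=2, d=8 → hold, X_3=2
t=3: X=2, d=5 → birth, X_4=3
t=4: X=3, d=8 → hold, X_5=3
t=5: X=3, d=2 → birth, X_6=4
t=6: X=4, d=9 → hold, X_7=4
t=7: X=4, d=1 → birth, X_8=5
t=8: X=5, d=9 → hold, X_9=5
t=9: X=5, d=0 → birth, X_10=6
t=10: X=6, d=1 → birth, X_11=7
t=11: X=7, d=6 → death, X_12=6

6


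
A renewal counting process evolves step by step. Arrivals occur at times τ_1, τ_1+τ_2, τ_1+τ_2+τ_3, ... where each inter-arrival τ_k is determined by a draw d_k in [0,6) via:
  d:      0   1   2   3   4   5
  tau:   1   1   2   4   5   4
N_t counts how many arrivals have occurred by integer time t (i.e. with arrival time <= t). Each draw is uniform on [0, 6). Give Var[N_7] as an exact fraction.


Inter-arrival values over d=0..5: [1, 1, 2, 4, 5, 4]
Each d has probability 1/6, so the pmf of τ is: f(1) = 1/3, f(2) = 1/6, f(4) = 1/3, f(5) = 1/6
Let p_n(j) = P(N_n = j), with p_0 = [1]. Condition on τ_1: p_n(0) = P(τ > n), and for j >= 1, p_n(j) = Σ_{k<=n} f(k)·p_{n−k}(j−1)
p_1 = [2/3, 1/3]  (j = 0..1)
p_2 = [1/2, 7/18, 1/9]  (j = 0..2)
p_3 = [1/2, 5/18, 5/27, 1/27]  (j = 0..3)
p_4 = [1/6, 7/12, 17/108, 13/162, 1/81]  (j = 0..4)
p_5 = [0, 19/36, 19/54, 1/12, 8/243, 1/243]  (j = 0..5)
p_6 = [0, 11/36, 11/24, 13/72, 10/243, 19/1458, 1/729]  (j = 0..6)
p_7 = [0, 1/4, 25/72, 7/24, 7/81, 14/729, 11/2187, 1/2187]  (j = 0..7)
E[N_7] = Σ j·p_7(j) = 40145/17496;  E[N_7²] = Σ j²·p_7(j) = 110753/17496
Var[N_7] = 110753/17496 − (40145/17496)² = 326113463/306110016

326113463/306110016


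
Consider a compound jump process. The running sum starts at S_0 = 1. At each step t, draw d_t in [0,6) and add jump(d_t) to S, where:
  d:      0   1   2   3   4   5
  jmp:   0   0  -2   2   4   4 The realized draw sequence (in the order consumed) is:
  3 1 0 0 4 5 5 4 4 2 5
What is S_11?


t=0: S=1, d=3, jump=2, S_1=3
t=1: S=3, d=1, jump=0, S_2=3
t=2: S=3, d=0, jump=0, S_3=3
t=3: S=3, d=0, jump=0, S_4=3
t=4: S=3, d=4, jump=4, S_5=7
t=5: S=7, d=5, jump=4, S_6=11
t=6: S=11, d=5, jump=4, S_7=15
t=7: S=15, d=4, jump=4, S_8=19
t=8: S=19, d=4, jump=4, S_9=23
t=9: S=23, d=2, jump=-2, S_10=21
t=10: S=21, d=5, jump=4, S_11=25

25


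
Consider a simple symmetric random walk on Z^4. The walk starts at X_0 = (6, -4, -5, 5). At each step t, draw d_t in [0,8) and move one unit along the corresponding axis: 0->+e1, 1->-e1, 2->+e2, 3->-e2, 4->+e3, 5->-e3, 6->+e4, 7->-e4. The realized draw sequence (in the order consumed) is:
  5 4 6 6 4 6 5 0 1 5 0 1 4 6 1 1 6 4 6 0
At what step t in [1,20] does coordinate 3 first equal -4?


5

t=0: X=(6, -4, -5, 5), d=5 → -e3, X_1=(6, -4, -6, 5)
t=1: X=(6, -4, -6, 5), d=4 → +e3, X_2=(6, -4, -5, 5)
t=2: X=(6, -4, -5, 5), d=6 → +e4, X_3=(6, -4, -5, 6)
t=3: X=(6, -4, -5, 6), d=6 → +e4, X_4=(6, -4, -5, 7)
t=4: X=(6, -4, -5, 7), d=4 → +e3, X_5=(6, -4, -4, 7)
t=5: X=(6, -4, -4, 7), d=6 → +e4, X_6=(6, -4, -4, 8)
t=6: X=(6, -4, -4, 8), d=5 → -e3, X_7=(6, -4, -5, 8)
t=7: X=(6, -4, -5, 8), d=0 → +e1, X_8=(7, -4, -5, 8)
t=8: X=(7, -4, -5, 8), d=1 → -e1, X_9=(6, -4, -5, 8)
t=9: X=(6, -4, -5, 8), d=5 → -e3, X_10=(6, -4, -6, 8)
t=10: X=(6, -4, -6, 8), d=0 → +e1, X_11=(7, -4, -6, 8)
t=11: X=(7, -4, -6, 8), d=1 → -e1, X_12=(6, -4, -6, 8)
t=12: X=(6, -4, -6, 8), d=4 → +e3, X_13=(6, -4, -5, 8)
t=13: X=(6, -4, -5, 8), d=6 → +e4, X_14=(6, -4, -5, 9)
t=14: X=(6, -4, -5, 9), d=1 → -e1, X_15=(5, -4, -5, 9)
t=15: X=(5, -4, -5, 9), d=1 → -e1, X_16=(4, -4, -5, 9)
t=16: X=(4, -4, -5, 9), d=6 → +e4, X_17=(4, -4, -5, 10)
t=17: X=(4, -4, -5, 10), d=4 → +e3, X_18=(4, -4, -4, 10)
t=18: X=(4, -4, -4, 10), d=6 → +e4, X_19=(4, -4, -4, 11)
t=19: X=(4, -4, -4, 11), d=0 → +e1, X_20=(5, -4, -4, 11)


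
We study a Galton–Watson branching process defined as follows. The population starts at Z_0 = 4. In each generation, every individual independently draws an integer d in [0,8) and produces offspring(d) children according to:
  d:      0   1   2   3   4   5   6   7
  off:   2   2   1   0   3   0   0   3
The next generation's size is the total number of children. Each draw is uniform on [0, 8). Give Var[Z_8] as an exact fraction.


Outcome values over d=0..7: [2, 2, 1, 0, 3, 0, 0, 3]
Σy = 11, Σy² = 27, M = 8
μ = 11/8 = 11/8,  σ² = 27/8 − (11/8)² = 95/64
V_0 = 0, E_0 = 4
V_1 = 95/64·E_0 + (11/8)²·V_0 = 95/16;  E_1 = 11/2
V_2 = 95/64·E_1 + (11/8)²·V_1 = 19855/1024;  E_2 = 121/16
V_3 = 95/64·E_2 + (11/8)²·V_2 = 3138135/65536;  E_3 = 1331/128
V_4 = 95/64·E_3 + (11/8)²·V_3 = 444454175/4194304;  E_4 = 14641/1024
V_5 = 95/64·E_4 + (11/8)²·V_4 = 59476061095/268435456;  E_5 = 161051/8192
V_6 = 95/64·E_5 + (11/8)²·V_5 = 7697948713455/17179869184;  E_6 = 1771561/65536
V_7 = 95/64·E_6 + (11/8)²·V_6 = 975570182572535/1099511627776;  E_7 = 19487171/524288
V_8 = 95/64·E_7 + (11/8)²·V_7 = 121926410256790975/70368744177664;  E_8 = 214358881/4194304

121926410256790975/70368744177664


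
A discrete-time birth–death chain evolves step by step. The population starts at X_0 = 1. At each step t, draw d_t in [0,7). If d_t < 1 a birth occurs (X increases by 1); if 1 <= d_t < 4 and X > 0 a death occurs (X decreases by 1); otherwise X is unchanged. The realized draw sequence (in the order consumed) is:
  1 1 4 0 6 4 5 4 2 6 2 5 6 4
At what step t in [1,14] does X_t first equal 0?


1

t=0: X=1, d=1 → death, X_1=0
t=1: X=0, d=1 → hold, X_2=0
t=2: X=0, d=4 → hold, X_3=0
t=3: X=0, d=0 → birth, X_4=1
t=4: X=1, d=6 → hold, X_5=1
t=5: X=1, d=4 → hold, X_6=1
t=6: X=1, d=5 → hold, X_7=1
t=7: X=1, d=4 → hold, X_8=1
t=8: X=1, d=2 → death, X_9=0
t=9: X=0, d=6 → hold, X_10=0
t=10: X=0, d=2 → hold, X_11=0
t=11: X=0, d=5 → hold, X_12=0
t=12: X=0, d=6 → hold, X_13=0
t=13: X=0, d=4 → hold, X_14=0


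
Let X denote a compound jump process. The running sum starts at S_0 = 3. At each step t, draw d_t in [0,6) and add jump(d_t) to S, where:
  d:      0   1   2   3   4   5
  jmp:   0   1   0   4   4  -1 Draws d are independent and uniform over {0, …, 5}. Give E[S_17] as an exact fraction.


77/3

Outcome values over d=0..5: [0, 1, 0, 4, 4, -1]
Σy = 8, Σy² = 34, M = 6
μ = 8/6 = 4/3,  σ² = 34/6 − (4/3)² = 35/9
E[S_17] = 3 + 17·(4/3) = 77/3


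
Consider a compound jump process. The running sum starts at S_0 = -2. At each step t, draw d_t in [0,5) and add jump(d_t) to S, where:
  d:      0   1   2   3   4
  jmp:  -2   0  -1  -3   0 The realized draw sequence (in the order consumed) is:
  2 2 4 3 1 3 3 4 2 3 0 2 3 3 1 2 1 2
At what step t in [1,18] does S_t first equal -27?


t=0: S=-2, d=2, jump=-1, S_1=-3
t=1: S=-3, d=2, jump=-1, S_2=-4
t=2: S=-4, d=4, jump=0, S_3=-4
t=3: S=-4, d=3, jump=-3, S_4=-7
t=4: S=-7, d=1, jump=0, S_5=-7
t=5: S=-7, d=3, jump=-3, S_6=-10
t=6: S=-10, d=3, jump=-3, S_7=-13
t=7: S=-13, d=4, jump=0, S_8=-13
t=8: S=-13, d=2, jump=-1, S_9=-14
t=9: S=-14, d=3, jump=-3, S_10=-17
t=10: S=-17, d=0, jump=-2, S_11=-19
t=11: S=-19, d=2, jump=-1, S_12=-20
t=12: S=-20, d=3, jump=-3, S_13=-23
t=13: S=-23, d=3, jump=-3, S_14=-26
t=14: S=-26, d=1, jump=0, S_15=-26
t=15: S=-26, d=2, jump=-1, S_16=-27
t=16: S=-27, d=1, jump=0, S_17=-27
t=17: S=-27, d=2, jump=-1, S_18=-28

16


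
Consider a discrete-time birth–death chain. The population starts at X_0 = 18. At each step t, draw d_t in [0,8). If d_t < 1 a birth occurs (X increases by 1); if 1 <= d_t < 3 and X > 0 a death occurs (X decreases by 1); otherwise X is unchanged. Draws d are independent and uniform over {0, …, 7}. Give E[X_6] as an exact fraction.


69/4

X can drop by at most 1 per step and X_0 = 18 > T = 6, so X_t >= 18 − t >= 12 > 0 for every t <= 6: the floor at 0 (the 'and X > 0' condition) never binds. Hence X_6 = X_0 + Σ_{t<6} Y_t with i.i.d. increments Y_t = y(d_t) ∈ {+1, −1, 0}.
Outcome values over d=0..7: [1, -1, -1, 0, 0, 0, 0, 0]
Σy = -1, Σy² = 3, M = 8
μ = -1/8 = -1/8,  σ² = 3/8 − (-1/8)² = 23/64
E[X_6] = 18 + 6·(-1/8) = 69/4


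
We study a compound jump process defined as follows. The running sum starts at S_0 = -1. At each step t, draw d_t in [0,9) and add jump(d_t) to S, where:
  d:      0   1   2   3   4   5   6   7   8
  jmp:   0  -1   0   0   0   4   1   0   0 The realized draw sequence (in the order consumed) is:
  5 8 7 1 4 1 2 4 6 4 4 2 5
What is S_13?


t=0: S=-1, d=5, jump=4, S_1=3
t=1: S=3, d=8, jump=0, S_2=3
t=2: S=3, d=7, jump=0, S_3=3
t=3: S=3, d=1, jump=-1, S_4=2
t=4: S=2, d=4, jump=0, S_5=2
t=5: S=2, d=1, jump=-1, S_6=1
t=6: S=1, d=2, jump=0, S_7=1
t=7: S=1, d=4, jump=0, S_8=1
t=8: S=1, d=6, jump=1, S_9=2
t=9: S=2, d=4, jump=0, S_10=2
t=10: S=2, d=4, jump=0, S_11=2
t=11: S=2, d=2, jump=0, S_12=2
t=12: S=2, d=5, jump=4, S_13=6

6


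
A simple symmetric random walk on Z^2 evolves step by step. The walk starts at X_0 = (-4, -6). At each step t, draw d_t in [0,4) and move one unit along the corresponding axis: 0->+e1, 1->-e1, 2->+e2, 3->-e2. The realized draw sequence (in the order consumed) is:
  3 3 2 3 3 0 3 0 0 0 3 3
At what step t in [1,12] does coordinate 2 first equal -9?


t=0: X=(-4, -6), d=3 → -e2, X_1=(-4, -7)
t=1: X=(-4, -7), d=3 → -e2, X_2=(-4, -8)
t=2: X=(-4, -8), d=2 → +e2, X_3=(-4, -7)
t=3: X=(-4, -7), d=3 → -e2, X_4=(-4, -8)
t=4: X=(-4, -8), d=3 → -e2, X_5=(-4, -9)
t=5: X=(-4, -9), d=0 → +e1, X_6=(-3, -9)
t=6: X=(-3, -9), d=3 → -e2, X_7=(-3, -10)
t=7: X=(-3, -10), d=0 → +e1, X_8=(-2, -10)
t=8: X=(-2, -10), d=0 → +e1, X_9=(-1, -10)
t=9: X=(-1, -10), d=0 → +e1, X_10=(0, -10)
t=10: X=(0, -10), d=3 → -e2, X_11=(0, -11)
t=11: X=(0, -11), d=3 → -e2, X_12=(0, -12)

5


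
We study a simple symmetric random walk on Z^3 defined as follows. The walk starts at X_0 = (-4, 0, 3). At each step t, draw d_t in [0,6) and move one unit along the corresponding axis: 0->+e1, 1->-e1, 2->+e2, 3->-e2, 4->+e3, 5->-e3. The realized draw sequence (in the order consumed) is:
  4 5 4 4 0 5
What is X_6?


(-3, 0, 4)

t=0: X=(-4, 0, 3), d=4 → +e3, X_1=(-4, 0, 4)
t=1: X=(-4, 0, 4), d=5 → -e3, X_2=(-4, 0, 3)
t=2: X=(-4, 0, 3), d=4 → +e3, X_3=(-4, 0, 4)
t=3: X=(-4, 0, 4), d=4 → +e3, X_4=(-4, 0, 5)
t=4: X=(-4, 0, 5), d=0 → +e1, X_5=(-3, 0, 5)
t=5: X=(-3, 0, 5), d=5 → -e3, X_6=(-3, 0, 4)


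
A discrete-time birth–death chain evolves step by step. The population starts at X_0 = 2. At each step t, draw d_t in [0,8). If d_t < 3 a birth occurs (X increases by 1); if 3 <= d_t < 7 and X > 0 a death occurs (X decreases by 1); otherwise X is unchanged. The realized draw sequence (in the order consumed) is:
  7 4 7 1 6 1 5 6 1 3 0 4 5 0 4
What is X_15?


t=0: X=2, d=7 → hold, X_1=2
t=1: X=2, d=4 → death, X_2=1
t=2: X=1, d=7 → hold, X_3=1
t=3: X=1, d=1 → birth, X_4=2
t=4: X=2, d=6 → death, X_5=1
t=5: X=1, d=1 → birth, X_6=2
t=6: X=2, d=5 → death, X_7=1
t=7: X=1, d=6 → death, X_8=0
t=8: X=0, d=1 → birth, X_9=1
t=9: X=1, d=3 → death, X_10=0
t=10: X=0, d=0 → birth, X_11=1
t=11: X=1, d=4 → death, X_12=0
t=12: X=0, d=5 → hold, X_13=0
t=13: X=0, d=0 → birth, X_14=1
t=14: X=1, d=4 → death, X_15=0

0


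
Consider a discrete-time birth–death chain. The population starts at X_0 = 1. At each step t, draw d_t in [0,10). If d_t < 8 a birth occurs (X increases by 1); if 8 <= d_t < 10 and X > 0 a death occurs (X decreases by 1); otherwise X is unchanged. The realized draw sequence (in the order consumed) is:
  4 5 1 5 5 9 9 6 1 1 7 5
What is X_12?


9

t=0: X=1, d=4 → birth, X_1=2
t=1: X=2, d=5 → birth, X_2=3
t=2: X=3, d=1 → birth, X_3=4
t=3: X=4, d=5 → birth, X_4=5
t=4: X=5, d=5 → birth, X_5=6
t=5: X=6, d=9 → death, X_6=5
t=6: X=5, d=9 → death, X_7=4
t=7: X=4, d=6 → birth, X_8=5
t=8: X=5, d=1 → birth, X_9=6
t=9: X=6, d=1 → birth, X_10=7
t=10: X=7, d=7 → birth, X_11=8
t=11: X=8, d=5 → birth, X_12=9


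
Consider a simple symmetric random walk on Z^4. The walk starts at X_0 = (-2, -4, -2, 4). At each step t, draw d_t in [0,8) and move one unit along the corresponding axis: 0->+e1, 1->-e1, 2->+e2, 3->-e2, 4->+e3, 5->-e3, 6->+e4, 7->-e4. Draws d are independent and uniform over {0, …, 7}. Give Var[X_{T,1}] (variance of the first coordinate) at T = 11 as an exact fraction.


11/4

Outcome values over d=0..7: [1, -1, 0, 0, 0, 0, 0, 0]
Σy = 0, Σy² = 2, M = 8
μ = 0/8 = 0,  σ² = 2/8 − (0)² = 1/4
Independent increments: Var[X_11] = 11·σ² = 11·(1/4) = 11/4


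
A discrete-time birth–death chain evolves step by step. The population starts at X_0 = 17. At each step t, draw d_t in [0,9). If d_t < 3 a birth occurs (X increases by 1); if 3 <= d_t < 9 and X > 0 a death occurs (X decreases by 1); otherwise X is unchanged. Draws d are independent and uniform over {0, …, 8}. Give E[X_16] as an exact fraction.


X can drop by at most 1 per step and X_0 = 17 > T = 16, so X_t >= 17 − t >= 1 > 0 for every t <= 16: the floor at 0 (the 'and X > 0' condition) never binds. Hence X_16 = X_0 + Σ_{t<16} Y_t with i.i.d. increments Y_t = y(d_t) ∈ {+1, −1, 0}.
Outcome values over d=0..8: [1, 1, 1, -1, -1, -1, -1, -1, -1]
Σy = -3, Σy² = 9, M = 9
μ = -3/9 = -1/3,  σ² = 9/9 − (-1/3)² = 8/9
E[X_16] = 17 + 16·(-1/3) = 35/3

35/3


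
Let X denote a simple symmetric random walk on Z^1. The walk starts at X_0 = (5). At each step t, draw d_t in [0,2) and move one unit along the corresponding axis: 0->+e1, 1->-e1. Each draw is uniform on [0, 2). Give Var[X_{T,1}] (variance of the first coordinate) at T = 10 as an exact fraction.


10

Outcome values over d=0..1: [1, -1]
Σy = 0, Σy² = 2, M = 2
μ = 0/2 = 0,  σ² = 2/2 − (0)² = 1
Independent increments: Var[X_10] = 10·σ² = 10·(1) = 10


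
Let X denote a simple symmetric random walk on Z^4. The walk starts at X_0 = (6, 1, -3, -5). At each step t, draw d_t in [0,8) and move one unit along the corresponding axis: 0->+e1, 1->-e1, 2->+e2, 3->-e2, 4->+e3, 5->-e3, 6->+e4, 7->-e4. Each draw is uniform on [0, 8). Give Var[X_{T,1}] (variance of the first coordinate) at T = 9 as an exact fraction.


Outcome values over d=0..7: [1, -1, 0, 0, 0, 0, 0, 0]
Σy = 0, Σy² = 2, M = 8
μ = 0/8 = 0,  σ² = 2/8 − (0)² = 1/4
Independent increments: Var[X_9] = 9·σ² = 9·(1/4) = 9/4

9/4


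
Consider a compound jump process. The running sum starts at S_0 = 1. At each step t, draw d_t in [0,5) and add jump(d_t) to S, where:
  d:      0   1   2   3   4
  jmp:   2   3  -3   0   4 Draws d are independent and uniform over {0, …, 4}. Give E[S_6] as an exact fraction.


Outcome values over d=0..4: [2, 3, -3, 0, 4]
Σy = 6, Σy² = 38, M = 5
μ = 6/5 = 6/5,  σ² = 38/5 − (6/5)² = 154/25
E[S_6] = 1 + 6·(6/5) = 41/5

41/5


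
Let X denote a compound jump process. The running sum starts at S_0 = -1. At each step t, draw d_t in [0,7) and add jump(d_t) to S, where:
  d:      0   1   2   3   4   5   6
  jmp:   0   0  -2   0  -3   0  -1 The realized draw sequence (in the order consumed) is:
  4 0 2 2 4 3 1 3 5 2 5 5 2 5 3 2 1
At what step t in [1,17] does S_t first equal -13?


10

t=0: S=-1, d=4, jump=-3, S_1=-4
t=1: S=-4, d=0, jump=0, S_2=-4
t=2: S=-4, d=2, jump=-2, S_3=-6
t=3: S=-6, d=2, jump=-2, S_4=-8
t=4: S=-8, d=4, jump=-3, S_5=-11
t=5: S=-11, d=3, jump=0, S_6=-11
t=6: S=-11, d=1, jump=0, S_7=-11
t=7: S=-11, d=3, jump=0, S_8=-11
t=8: S=-11, d=5, jump=0, S_9=-11
t=9: S=-11, d=2, jump=-2, S_10=-13
t=10: S=-13, d=5, jump=0, S_11=-13
t=11: S=-13, d=5, jump=0, S_12=-13
t=12: S=-13, d=2, jump=-2, S_13=-15
t=13: S=-15, d=5, jump=0, S_14=-15
t=14: S=-15, d=3, jump=0, S_15=-15
t=15: S=-15, d=2, jump=-2, S_16=-17
t=16: S=-17, d=1, jump=0, S_17=-17


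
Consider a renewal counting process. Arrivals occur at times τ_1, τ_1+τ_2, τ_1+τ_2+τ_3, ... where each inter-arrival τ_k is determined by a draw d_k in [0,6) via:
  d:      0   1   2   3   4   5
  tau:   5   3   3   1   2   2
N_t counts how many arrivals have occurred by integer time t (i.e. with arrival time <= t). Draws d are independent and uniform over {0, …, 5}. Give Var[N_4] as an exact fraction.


Inter-arrival values over d=0..5: [5, 3, 3, 1, 2, 2]
Each d has probability 1/6, so the pmf of τ is: f(1) = 1/6, f(2) = 1/3, f(3) = 1/3, f(5) = 1/6
Let p_n(j) = P(N_n = j), with p_0 = [1]. Condition on τ_1: p_n(0) = P(τ > n), and for j >= 1, p_n(j) = Σ_{k<=n} f(k)·p_{n−k}(j−1)
p_1 = [5/6, 1/6]  (j = 0..1)
p_2 = [1/2, 17/36, 1/36]  (j = 0..2)
p_3 = [1/6, 25/36, 29/216, 1/216]  (j = 0..3)
p_4 = [1/6, 17/36, 71/216, 41/1296, 1/1296]  (j = 0..4)
E[N_4] = Σ j·p_4(j) = 1591/1296;  E[N_4²] = Σ j²·p_4(j) = 2701/1296
Var[N_4] = 2701/1296 − (1591/1296)² = 969215/1679616

969215/1679616


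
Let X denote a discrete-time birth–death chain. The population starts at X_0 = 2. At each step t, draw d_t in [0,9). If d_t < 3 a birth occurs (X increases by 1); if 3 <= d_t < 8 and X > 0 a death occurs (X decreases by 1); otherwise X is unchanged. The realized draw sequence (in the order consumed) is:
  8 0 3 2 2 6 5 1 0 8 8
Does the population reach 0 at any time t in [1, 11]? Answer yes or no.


t=0: X=2, d=8 → hold, X_1=2
t=1: X=2, d=0 → birth, X_2=3
t=2: X=3, d=3 → death, X_3=2
t=3: X=2, d=2 → birth, X_4=3
t=4: X=3, d=2 → birth, X_5=4
t=5: X=4, d=6 → death, X_6=3
t=6: X=3, d=5 → death, X_7=2
t=7: X=2, d=1 → birth, X_8=3
t=8: X=3, d=0 → birth, X_9=4
t=9: X=4, d=8 → hold, X_10=4
t=10: X=4, d=8 → hold, X_11=4

no


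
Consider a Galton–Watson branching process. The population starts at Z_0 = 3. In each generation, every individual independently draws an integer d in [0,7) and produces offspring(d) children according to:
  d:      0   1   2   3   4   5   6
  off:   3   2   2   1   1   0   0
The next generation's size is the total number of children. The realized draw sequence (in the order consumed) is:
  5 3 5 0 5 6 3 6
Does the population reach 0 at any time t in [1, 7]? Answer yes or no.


yes

gen 0: Z_0=3, draws=[5, 3, 5], offspring=[0, 1, 0], Z_1=1
gen 1: Z_1=1, draws=[0], offspring=[3], Z_2=3
gen 2: Z_2=3, draws=[5, 6, 3], offspring=[0, 0, 1], Z_3=1
gen 3: Z_3=1, draws=[6], offspring=[0], Z_4=0
gen 4: Z_4=0, draws=[], offspring=[], Z_5=0
gen 5: Z_5=0, draws=[], offspring=[], Z_6=0
gen 6: Z_6=0, draws=[], offspring=[], Z_7=0


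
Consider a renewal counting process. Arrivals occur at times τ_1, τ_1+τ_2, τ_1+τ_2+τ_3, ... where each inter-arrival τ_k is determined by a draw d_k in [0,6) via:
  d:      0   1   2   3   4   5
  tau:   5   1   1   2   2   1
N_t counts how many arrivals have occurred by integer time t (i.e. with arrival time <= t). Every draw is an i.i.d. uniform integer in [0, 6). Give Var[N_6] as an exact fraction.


5129903/2985984

Inter-arrival values over d=0..5: [5, 1, 1, 2, 2, 1]
Each d has probability 1/6, so the pmf of τ is: f(1) = 1/2, f(2) = 1/3, f(5) = 1/6
Let p_n(j) = P(N_n = j), with p_0 = [1]. Condition on τ_1: p_n(0) = P(τ > n), and for j >= 1, p_n(j) = Σ_{k<=n} f(k)·p_{n−k}(j−1)
p_1 = [1/2, 1/2]  (j = 0..1)
p_2 = [1/6, 7/12, 1/4]  (j = 0..2)
p_3 = [1/6, 1/4, 11/24, 1/8]  (j = 0..3)
p_4 = [1/6, 5/36, 23/72, 5/16, 1/16]  (j = 0..4)
p_5 = [0, 11/36, 11/72, 5/16, 19/96, 1/32]  (j = 0..5)
p_6 = [0, 5/36, 61/216, 79/432, 25/96, 23/192, 1/64]  (j = 0..6)
E[N_6] = Σ j·p_6(j) = 5161/1728;  E[N_6²] = Σ j²·p_6(j) = 18383/1728
Var[N_6] = 18383/1728 − (5161/1728)² = 5129903/2985984


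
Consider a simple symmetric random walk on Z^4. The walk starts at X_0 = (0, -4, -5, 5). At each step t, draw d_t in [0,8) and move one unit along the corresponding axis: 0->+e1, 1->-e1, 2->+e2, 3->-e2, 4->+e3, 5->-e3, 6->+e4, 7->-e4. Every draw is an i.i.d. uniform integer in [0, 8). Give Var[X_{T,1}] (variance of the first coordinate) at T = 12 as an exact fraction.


3

Outcome values over d=0..7: [1, -1, 0, 0, 0, 0, 0, 0]
Σy = 0, Σy² = 2, M = 8
μ = 0/8 = 0,  σ² = 2/8 − (0)² = 1/4
Independent increments: Var[X_12] = 12·σ² = 12·(1/4) = 3


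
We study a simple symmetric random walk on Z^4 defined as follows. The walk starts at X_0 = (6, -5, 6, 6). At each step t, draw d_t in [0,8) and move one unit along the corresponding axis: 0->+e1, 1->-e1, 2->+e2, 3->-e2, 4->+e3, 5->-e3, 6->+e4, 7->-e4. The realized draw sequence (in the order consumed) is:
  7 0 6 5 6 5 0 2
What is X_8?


t=0: X=(6, -5, 6, 6), d=7 → -e4, X_1=(6, -5, 6, 5)
t=1: X=(6, -5, 6, 5), d=0 → +e1, X_2=(7, -5, 6, 5)
t=2: X=(7, -5, 6, 5), d=6 → +e4, X_3=(7, -5, 6, 6)
t=3: X=(7, -5, 6, 6), d=5 → -e3, X_4=(7, -5, 5, 6)
t=4: X=(7, -5, 5, 6), d=6 → +e4, X_5=(7, -5, 5, 7)
t=5: X=(7, -5, 5, 7), d=5 → -e3, X_6=(7, -5, 4, 7)
t=6: X=(7, -5, 4, 7), d=0 → +e1, X_7=(8, -5, 4, 7)
t=7: X=(8, -5, 4, 7), d=2 → +e2, X_8=(8, -4, 4, 7)

(8, -4, 4, 7)


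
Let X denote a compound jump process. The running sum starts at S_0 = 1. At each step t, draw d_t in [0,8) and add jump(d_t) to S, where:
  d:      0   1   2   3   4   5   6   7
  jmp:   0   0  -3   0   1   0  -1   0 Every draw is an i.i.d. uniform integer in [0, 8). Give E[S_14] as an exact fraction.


-17/4

Outcome values over d=0..7: [0, 0, -3, 0, 1, 0, -1, 0]
Σy = -3, Σy² = 11, M = 8
μ = -3/8 = -3/8,  σ² = 11/8 − (-3/8)² = 79/64
E[S_14] = 1 + 14·(-3/8) = -17/4


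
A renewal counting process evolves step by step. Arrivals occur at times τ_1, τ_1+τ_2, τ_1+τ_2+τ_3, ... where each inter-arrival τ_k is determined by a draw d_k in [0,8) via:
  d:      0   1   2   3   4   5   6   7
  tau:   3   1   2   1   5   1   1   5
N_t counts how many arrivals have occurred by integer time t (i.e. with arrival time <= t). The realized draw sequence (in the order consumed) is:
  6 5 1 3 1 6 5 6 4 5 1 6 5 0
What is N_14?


10

draw d_1=6: τ_1=1, arrival time A_1=1
draw d_2=5: τ_2=1, arrival time A_2=2
draw d_3=1: τ_3=1, arrival time A_3=3
draw d_4=3: τ_4=1, arrival time A_4=4
draw d_5=1: τ_5=1, arrival time A_5=5
draw d_6=6: τ_6=1, arrival time A_6=6
draw d_7=5: τ_7=1, arrival time A_7=7
draw d_8=6: τ_8=1, arrival time A_8=8
draw d_9=4: τ_9=5, arrival time A_9=13
draw d_10=5: τ_10=1, arrival time A_10=14
draw d_11=1: τ_11=1, arrival time A_11=15
draw d_12=6: τ_12=1, arrival time A_12=16
draw d_13=5: τ_13=1, arrival time A_13=17
draw d_14=0: τ_14=3, arrival time A_14=20
N_t over t=0..14: 0:0 1:1 2:2 3:3 4:4 5:5 6:6 7:7 8:8 9:8 10:8 11:8 12:8 13:9 14:10
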